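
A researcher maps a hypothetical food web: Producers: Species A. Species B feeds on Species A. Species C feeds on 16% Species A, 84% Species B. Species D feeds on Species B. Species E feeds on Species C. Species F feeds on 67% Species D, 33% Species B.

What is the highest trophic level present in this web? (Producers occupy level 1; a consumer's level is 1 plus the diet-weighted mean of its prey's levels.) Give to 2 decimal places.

3.84

Species B: 1 + 1 = 2
Species C: 1 + (0.16×1 + 0.84×2) = 2.84
Species D: 1 + 2 = 3
Species E: 1 + 2.84 = 3.84
Species F: 1 + (0.67×3 + 0.33×2) = 3.67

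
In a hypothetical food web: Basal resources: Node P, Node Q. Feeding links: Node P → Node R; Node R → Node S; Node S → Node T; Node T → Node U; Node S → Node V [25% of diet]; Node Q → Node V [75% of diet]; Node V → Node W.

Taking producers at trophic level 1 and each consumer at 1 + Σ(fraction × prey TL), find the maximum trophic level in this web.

5

Node R: 1 + 1 = 2
Node S: 1 + 2 = 3
Node T: 1 + 3 = 4
Node U: 1 + 4 = 5
Node V: 1 + (0.25×3 + 0.75×1) = 2.5
Node W: 1 + 2.5 = 3.5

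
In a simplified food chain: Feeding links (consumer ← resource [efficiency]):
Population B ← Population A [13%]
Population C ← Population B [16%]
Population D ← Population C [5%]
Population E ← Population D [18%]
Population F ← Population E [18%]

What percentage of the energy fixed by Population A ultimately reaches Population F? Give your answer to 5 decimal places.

0.00337%

Product of link efficiencies: 0.13 × 0.16 × 0.05 × 0.18 × 0.18 = 0.000033696
As a percentage: 0.000033696 × 100 = 0.00337%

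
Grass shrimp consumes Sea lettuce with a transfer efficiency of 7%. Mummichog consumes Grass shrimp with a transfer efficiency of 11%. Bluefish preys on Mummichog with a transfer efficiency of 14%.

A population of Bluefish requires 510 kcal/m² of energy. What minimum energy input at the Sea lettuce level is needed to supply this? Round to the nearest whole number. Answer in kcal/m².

Cumulative transfer efficiency: 0.07 × 0.11 × 0.14 = 0.001078
Sea lettuce energy = 510 / 0.001078 = 473098 kcal/m²

473098 kcal/m²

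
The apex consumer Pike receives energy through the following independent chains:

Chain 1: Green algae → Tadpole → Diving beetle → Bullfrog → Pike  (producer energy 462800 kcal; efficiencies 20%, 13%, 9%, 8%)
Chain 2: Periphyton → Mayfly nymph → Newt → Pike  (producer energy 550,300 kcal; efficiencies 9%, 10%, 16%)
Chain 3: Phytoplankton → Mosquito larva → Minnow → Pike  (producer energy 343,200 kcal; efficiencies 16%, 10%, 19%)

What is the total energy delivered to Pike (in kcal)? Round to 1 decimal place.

Chain 1: 462800 × 0.2 × 0.13 × 0.09 × 0.08 = 86.63616 kcal
Chain 2: 550300 × 0.09 × 0.1 × 0.16 = 792.432 kcal
Chain 3: 343200 × 0.16 × 0.1 × 0.19 = 1043.328 kcal
Total at Pike: 86.63616 + 792.432 + 1043.328 = 1922.39616 kcal

1922.4 kcal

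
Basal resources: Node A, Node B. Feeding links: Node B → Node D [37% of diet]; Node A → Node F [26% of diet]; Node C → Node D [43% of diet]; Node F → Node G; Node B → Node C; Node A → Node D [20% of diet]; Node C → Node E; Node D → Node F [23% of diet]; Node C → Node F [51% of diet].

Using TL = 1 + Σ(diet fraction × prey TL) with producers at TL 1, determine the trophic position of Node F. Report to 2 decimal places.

Node C: 1 + 1 = 2
Node D: 1 + (0.43×2 + 0.37×1 + 0.2×1) = 2.43
Node E: 1 + 2 = 3
Node F: 1 + (0.26×1 + 0.23×2.43 + 0.51×2) = 2.8389
Node G: 1 + 2.8389 = 3.8389

2.84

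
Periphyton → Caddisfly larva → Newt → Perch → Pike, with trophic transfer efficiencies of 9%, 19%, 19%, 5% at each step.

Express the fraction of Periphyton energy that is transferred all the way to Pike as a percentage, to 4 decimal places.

Product of link efficiencies: 0.09 × 0.19 × 0.19 × 0.05 = 0.00016245
As a percentage: 0.00016245 × 100 = 0.0162%

0.0162%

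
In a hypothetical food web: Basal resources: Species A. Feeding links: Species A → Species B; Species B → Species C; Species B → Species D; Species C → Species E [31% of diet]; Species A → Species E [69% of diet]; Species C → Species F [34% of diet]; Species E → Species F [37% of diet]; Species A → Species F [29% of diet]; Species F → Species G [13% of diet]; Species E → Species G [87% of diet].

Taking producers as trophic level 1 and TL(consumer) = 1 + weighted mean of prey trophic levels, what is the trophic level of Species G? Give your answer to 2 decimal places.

Species B: 1 + 1 = 2
Species C: 1 + 2 = 3
Species D: 1 + 2 = 3
Species E: 1 + (0.31×3 + 0.69×1) = 2.62
Species F: 1 + (0.34×3 + 0.37×2.62 + 0.29×1) = 3.2794
Species G: 1 + (0.13×3.2794 + 0.87×2.62) = 3.705722

3.71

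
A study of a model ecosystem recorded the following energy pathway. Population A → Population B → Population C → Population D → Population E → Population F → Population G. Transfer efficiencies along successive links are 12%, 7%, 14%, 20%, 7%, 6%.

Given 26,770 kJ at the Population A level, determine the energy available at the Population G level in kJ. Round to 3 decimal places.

0.026 kJ

Population B: 26770 × 0.12 = 3212.4 kJ
Population C: 3212.4 × 0.07 = 224.868 kJ
Population D: 224.868 × 0.14 = 31.48152 kJ
Population E: 31.48152 × 0.2 = 6.296304 kJ
Population F: 6.296304 × 0.07 = 0.44074128 kJ
Population G: 0.44074128 × 0.06 = 0.0264444768 kJ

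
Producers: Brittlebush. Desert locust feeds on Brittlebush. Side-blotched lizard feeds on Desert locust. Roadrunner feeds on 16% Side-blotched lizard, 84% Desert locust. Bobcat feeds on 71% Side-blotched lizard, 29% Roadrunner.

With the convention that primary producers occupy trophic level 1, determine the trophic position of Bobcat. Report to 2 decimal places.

4.05

Desert locust: 1 + 1 = 2
Side-blotched lizard: 1 + 2 = 3
Roadrunner: 1 + (0.16×3 + 0.84×2) = 3.16
Bobcat: 1 + (0.71×3 + 0.29×3.16) = 4.0464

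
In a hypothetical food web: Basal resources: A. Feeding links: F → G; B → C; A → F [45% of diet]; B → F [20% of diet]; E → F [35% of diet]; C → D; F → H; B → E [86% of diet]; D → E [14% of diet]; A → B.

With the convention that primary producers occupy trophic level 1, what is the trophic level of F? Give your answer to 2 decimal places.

B: 1 + 1 = 2
C: 1 + 2 = 3
D: 1 + 3 = 4
E: 1 + (0.86×2 + 0.14×4) = 3.28
F: 1 + (0.45×1 + 0.2×2 + 0.35×3.28) = 2.998
G: 1 + 2.998 = 3.998
H: 1 + 2.998 = 3.998

3.00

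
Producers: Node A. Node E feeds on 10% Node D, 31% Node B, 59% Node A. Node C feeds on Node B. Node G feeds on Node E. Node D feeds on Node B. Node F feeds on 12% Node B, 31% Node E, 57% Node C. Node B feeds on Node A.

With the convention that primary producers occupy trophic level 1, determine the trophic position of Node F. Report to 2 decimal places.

Node B: 1 + 1 = 2
Node C: 1 + 2 = 3
Node D: 1 + 2 = 3
Node E: 1 + (0.1×3 + 0.31×2 + 0.59×1) = 2.51
Node F: 1 + (0.12×2 + 0.31×2.51 + 0.57×3) = 3.7281
Node G: 1 + 2.51 = 3.51

3.73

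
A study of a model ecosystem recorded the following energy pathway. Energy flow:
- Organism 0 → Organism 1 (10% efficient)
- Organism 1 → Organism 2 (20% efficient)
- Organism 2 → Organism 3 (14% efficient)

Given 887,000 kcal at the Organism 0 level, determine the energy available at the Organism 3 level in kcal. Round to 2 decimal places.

2483.60 kcal

Organism 1: 887000 × 0.1 = 88700 kcal
Organism 2: 88700 × 0.2 = 17740 kcal
Organism 3: 17740 × 0.14 = 2483.6 kcal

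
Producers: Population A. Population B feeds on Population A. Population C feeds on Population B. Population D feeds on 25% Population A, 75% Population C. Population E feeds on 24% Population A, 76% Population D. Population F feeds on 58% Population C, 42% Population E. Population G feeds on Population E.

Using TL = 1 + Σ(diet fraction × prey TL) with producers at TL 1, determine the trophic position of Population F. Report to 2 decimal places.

4.38

Population B: 1 + 1 = 2
Population C: 1 + 2 = 3
Population D: 1 + (0.25×1 + 0.75×3) = 3.5
Population E: 1 + (0.24×1 + 0.76×3.5) = 3.9
Population F: 1 + (0.58×3 + 0.42×3.9) = 4.378
Population G: 1 + 3.9 = 4.9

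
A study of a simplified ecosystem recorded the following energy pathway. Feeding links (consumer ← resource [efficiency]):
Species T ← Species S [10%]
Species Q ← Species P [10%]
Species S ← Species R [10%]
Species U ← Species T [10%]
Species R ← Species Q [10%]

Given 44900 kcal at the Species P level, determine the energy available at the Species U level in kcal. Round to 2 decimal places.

Species Q: 44900 × 0.1 = 4490 kcal
Species R: 4490 × 0.1 = 449 kcal
Species S: 449 × 0.1 = 44.9 kcal
Species T: 44.9 × 0.1 = 4.49 kcal
Species U: 4.49 × 0.1 = 0.449 kcal

0.45 kcal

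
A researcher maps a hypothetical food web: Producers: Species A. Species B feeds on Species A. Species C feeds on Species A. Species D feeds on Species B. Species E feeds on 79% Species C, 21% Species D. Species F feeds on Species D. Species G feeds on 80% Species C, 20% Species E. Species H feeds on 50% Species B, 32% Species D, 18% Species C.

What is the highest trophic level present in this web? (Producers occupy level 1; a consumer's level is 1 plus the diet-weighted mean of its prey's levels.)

Species B: 1 + 1 = 2
Species C: 1 + 1 = 2
Species D: 1 + 2 = 3
Species E: 1 + (0.79×2 + 0.21×3) = 3.21
Species F: 1 + 3 = 4
Species G: 1 + (0.8×2 + 0.2×3.21) = 3.242
Species H: 1 + (0.5×2 + 0.32×3 + 0.18×2) = 3.32

4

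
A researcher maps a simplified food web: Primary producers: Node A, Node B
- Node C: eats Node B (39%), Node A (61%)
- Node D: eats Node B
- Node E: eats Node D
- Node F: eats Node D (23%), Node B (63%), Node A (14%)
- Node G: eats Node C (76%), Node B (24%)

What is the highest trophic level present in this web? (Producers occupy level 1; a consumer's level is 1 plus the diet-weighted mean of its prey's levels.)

3

Node C: 1 + (0.39×1 + 0.61×1) = 2
Node D: 1 + 1 = 2
Node E: 1 + 2 = 3
Node F: 1 + (0.23×2 + 0.63×1 + 0.14×1) = 2.23
Node G: 1 + (0.76×2 + 0.24×1) = 2.76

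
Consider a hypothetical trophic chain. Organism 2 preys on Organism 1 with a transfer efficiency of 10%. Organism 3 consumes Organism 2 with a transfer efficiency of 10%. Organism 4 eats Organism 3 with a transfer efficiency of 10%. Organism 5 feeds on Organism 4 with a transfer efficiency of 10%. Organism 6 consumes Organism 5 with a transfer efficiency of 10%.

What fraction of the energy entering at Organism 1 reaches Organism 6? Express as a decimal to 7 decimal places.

0.0000100

Product of link efficiencies: 0.1 × 0.1 × 0.1 × 0.1 × 0.1 = 0.00001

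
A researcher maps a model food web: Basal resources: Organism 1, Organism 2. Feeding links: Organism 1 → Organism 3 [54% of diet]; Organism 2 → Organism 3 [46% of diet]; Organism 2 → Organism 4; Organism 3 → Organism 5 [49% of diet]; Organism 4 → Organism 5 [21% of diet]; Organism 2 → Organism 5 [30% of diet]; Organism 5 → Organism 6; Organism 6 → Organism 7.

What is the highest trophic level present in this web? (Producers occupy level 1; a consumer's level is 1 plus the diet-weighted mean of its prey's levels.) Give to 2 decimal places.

4.70

Organism 3: 1 + (0.54×1 + 0.46×1) = 2
Organism 4: 1 + 1 = 2
Organism 5: 1 + (0.49×2 + 0.21×2 + 0.3×1) = 2.7
Organism 6: 1 + 2.7 = 3.7
Organism 7: 1 + 3.7 = 4.7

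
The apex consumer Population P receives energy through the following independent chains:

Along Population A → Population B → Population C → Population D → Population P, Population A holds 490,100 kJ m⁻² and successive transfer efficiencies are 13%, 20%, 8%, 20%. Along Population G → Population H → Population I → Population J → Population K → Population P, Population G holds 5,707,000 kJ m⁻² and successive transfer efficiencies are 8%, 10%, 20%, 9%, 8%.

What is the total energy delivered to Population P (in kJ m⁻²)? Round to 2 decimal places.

269.63 kJ m⁻²

Via Population A: 490100 × 0.13 × 0.2 × 0.08 × 0.2 = 203.8816 kJ m⁻²
Via Population G: 5707000 × 0.08 × 0.1 × 0.2 × 0.09 × 0.08 = 65.74464 kJ m⁻²
Total at Population P: 203.8816 + 65.74464 = 269.62624 kJ m⁻²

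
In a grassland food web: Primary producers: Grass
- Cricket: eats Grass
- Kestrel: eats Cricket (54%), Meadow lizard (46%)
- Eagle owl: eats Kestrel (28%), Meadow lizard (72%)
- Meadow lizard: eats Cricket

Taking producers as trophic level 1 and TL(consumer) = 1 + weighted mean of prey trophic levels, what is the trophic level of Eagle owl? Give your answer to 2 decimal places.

Cricket: 1 + 1 = 2
Meadow lizard: 1 + 2 = 3
Kestrel: 1 + (0.54×2 + 0.46×3) = 3.46
Eagle owl: 1 + (0.28×3.46 + 0.72×3) = 4.1288

4.13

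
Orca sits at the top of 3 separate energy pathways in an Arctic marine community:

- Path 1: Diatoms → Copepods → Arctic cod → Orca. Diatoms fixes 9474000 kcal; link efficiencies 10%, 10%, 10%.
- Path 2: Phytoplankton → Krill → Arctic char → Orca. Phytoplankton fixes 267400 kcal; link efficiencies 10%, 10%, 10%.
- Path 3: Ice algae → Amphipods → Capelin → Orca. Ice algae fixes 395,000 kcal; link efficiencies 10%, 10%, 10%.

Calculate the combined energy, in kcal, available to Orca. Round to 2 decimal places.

10136.40 kcal

Path 1: 9474000 × 0.1 × 0.1 × 0.1 = 9474 kcal
Path 2: 267400 × 0.1 × 0.1 × 0.1 = 267.4 kcal
Path 3: 395000 × 0.1 × 0.1 × 0.1 = 395 kcal
Total at Orca: 9474 + 267.4 + 395 = 10136.4 kcal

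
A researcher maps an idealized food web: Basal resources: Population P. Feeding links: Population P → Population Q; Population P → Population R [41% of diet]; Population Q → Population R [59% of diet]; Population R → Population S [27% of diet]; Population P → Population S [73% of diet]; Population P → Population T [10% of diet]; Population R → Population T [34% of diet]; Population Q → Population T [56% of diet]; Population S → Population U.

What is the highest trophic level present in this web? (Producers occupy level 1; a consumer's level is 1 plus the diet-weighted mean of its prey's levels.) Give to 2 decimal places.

3.43

Population Q: 1 + 1 = 2
Population R: 1 + (0.41×1 + 0.59×2) = 2.59
Population S: 1 + (0.27×2.59 + 0.73×1) = 2.4293
Population T: 1 + (0.1×1 + 0.34×2.59 + 0.56×2) = 3.1006
Population U: 1 + 2.4293 = 3.4293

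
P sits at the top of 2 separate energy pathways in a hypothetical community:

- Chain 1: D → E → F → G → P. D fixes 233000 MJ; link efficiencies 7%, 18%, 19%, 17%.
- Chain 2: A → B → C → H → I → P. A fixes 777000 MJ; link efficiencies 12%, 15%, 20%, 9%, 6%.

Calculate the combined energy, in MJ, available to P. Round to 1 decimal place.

109.9 MJ

Chain 1: 233000 × 0.07 × 0.18 × 0.19 × 0.17 = 94.82634 MJ
Chain 2: 777000 × 0.12 × 0.15 × 0.2 × 0.09 × 0.06 = 15.10488 MJ
Total at P: 94.82634 + 15.10488 = 109.93122 MJ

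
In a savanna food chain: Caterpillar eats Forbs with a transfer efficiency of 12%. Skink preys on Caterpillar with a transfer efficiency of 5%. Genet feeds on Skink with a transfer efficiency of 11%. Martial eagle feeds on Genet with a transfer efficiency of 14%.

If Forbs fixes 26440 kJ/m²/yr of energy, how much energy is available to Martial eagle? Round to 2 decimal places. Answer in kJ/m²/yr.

2.44 kJ/m²/yr

Caterpillar: 26440 × 0.12 = 3172.8 kJ/m²/yr
Skink: 3172.8 × 0.05 = 158.64 kJ/m²/yr
Genet: 158.64 × 0.11 = 17.4504 kJ/m²/yr
Martial eagle: 17.4504 × 0.14 = 2.443056 kJ/m²/yr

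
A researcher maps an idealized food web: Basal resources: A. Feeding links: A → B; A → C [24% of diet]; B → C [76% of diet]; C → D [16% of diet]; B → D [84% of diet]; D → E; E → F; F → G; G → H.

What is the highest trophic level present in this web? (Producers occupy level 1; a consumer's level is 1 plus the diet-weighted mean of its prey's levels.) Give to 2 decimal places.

7.12

B: 1 + 1 = 2
C: 1 + (0.24×1 + 0.76×2) = 2.76
D: 1 + (0.16×2.76 + 0.84×2) = 3.1216
E: 1 + 3.1216 = 4.1216
F: 1 + 4.1216 = 5.1216
G: 1 + 5.1216 = 6.1216
H: 1 + 6.1216 = 7.1216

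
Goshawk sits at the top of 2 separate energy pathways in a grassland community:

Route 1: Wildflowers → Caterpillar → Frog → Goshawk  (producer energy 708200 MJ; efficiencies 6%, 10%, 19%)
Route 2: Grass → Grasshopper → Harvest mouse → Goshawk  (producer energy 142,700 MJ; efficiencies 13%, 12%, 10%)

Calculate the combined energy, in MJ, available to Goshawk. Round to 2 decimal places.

Route 1: 708200 × 0.06 × 0.1 × 0.19 = 807.348 MJ
Route 2: 142700 × 0.13 × 0.12 × 0.1 = 222.612 MJ
Total at Goshawk: 807.348 + 222.612 = 1029.96 MJ

1029.96 MJ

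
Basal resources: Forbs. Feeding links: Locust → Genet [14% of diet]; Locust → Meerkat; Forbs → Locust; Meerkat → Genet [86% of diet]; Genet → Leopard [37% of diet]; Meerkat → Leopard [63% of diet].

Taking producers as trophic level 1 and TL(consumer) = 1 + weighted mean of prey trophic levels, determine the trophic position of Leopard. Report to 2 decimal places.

Locust: 1 + 1 = 2
Meerkat: 1 + 2 = 3
Genet: 1 + (0.86×3 + 0.14×2) = 3.86
Leopard: 1 + (0.63×3 + 0.37×3.86) = 4.3182

4.32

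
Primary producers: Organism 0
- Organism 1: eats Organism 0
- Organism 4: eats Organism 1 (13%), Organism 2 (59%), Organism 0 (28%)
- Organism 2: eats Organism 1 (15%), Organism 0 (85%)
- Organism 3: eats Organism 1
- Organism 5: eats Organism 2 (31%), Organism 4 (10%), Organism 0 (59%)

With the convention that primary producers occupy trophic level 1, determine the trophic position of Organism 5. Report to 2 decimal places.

2.54

Organism 1: 1 + 1 = 2
Organism 2: 1 + (0.15×2 + 0.85×1) = 2.15
Organism 3: 1 + 2 = 3
Organism 4: 1 + (0.13×2 + 0.59×2.15 + 0.28×1) = 2.8085
Organism 5: 1 + (0.31×2.15 + 0.1×2.8085 + 0.59×1) = 2.53735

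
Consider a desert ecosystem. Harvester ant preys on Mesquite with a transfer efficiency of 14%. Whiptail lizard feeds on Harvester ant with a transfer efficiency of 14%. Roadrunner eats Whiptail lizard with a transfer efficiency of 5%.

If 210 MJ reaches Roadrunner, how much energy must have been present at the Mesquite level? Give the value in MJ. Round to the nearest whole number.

214286 MJ

Cumulative transfer efficiency: 0.14 × 0.14 × 0.05 = 0.00098
Mesquite energy = 210 / 0.00098 = 214286 MJ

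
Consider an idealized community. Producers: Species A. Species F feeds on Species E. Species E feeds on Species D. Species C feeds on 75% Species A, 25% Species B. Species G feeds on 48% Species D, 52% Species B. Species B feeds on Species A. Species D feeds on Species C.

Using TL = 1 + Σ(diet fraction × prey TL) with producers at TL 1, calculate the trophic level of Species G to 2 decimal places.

Species B: 1 + 1 = 2
Species C: 1 + (0.75×1 + 0.25×2) = 2.25
Species D: 1 + 2.25 = 3.25
Species E: 1 + 3.25 = 4.25
Species F: 1 + 4.25 = 5.25
Species G: 1 + (0.48×3.25 + 0.52×2) = 3.6

3.60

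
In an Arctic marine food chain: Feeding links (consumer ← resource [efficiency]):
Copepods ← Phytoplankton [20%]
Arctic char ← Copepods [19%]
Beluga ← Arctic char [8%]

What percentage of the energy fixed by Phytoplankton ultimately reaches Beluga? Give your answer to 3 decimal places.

Product of link efficiencies: 0.2 × 0.19 × 0.08 = 0.00304
As a percentage: 0.00304 × 100 = 0.304%

0.304%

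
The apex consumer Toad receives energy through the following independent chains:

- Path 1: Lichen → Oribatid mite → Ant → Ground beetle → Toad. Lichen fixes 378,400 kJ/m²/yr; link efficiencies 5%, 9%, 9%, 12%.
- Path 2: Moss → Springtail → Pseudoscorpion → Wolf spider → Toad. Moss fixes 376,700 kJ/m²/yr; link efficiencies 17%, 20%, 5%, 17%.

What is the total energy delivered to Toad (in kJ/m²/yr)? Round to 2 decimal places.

127.26 kJ/m²/yr

Path 1: 378400 × 0.05 × 0.09 × 0.09 × 0.12 = 18.39024 kJ/m²/yr
Path 2: 376700 × 0.17 × 0.2 × 0.05 × 0.17 = 108.8663 kJ/m²/yr
Total at Toad: 18.39024 + 108.8663 = 127.25654 kJ/m²/yr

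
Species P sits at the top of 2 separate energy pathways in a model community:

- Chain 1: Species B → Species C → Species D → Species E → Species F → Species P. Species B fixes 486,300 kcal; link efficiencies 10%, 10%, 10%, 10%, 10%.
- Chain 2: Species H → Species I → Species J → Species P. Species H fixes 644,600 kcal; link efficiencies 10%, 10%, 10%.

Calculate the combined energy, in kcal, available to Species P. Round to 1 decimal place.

649.5 kcal

Chain 1: 486300 × 0.1 × 0.1 × 0.1 × 0.1 × 0.1 = 4.863 kcal
Chain 2: 644600 × 0.1 × 0.1 × 0.1 = 644.6 kcal
Total at Species P: 4.863 + 644.6 = 649.463 kcal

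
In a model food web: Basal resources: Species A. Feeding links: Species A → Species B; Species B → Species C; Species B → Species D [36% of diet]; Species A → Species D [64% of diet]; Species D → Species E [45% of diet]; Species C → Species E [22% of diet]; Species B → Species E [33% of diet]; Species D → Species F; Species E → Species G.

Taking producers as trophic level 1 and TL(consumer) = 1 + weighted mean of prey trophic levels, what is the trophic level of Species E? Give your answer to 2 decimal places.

3.38

Species B: 1 + 1 = 2
Species C: 1 + 2 = 3
Species D: 1 + (0.36×2 + 0.64×1) = 2.36
Species E: 1 + (0.45×2.36 + 0.22×3 + 0.33×2) = 3.382
Species F: 1 + 2.36 = 3.36
Species G: 1 + 3.382 = 4.382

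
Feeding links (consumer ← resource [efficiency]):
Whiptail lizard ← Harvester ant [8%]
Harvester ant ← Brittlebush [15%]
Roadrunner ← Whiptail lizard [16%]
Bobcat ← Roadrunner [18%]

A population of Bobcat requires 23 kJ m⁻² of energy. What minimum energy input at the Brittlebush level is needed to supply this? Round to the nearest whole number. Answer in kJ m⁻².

66551 kJ m⁻²

Cumulative transfer efficiency: 0.15 × 0.08 × 0.16 × 0.18 = 0.0003456
Brittlebush energy = 23 / 0.0003456 = 66551 kJ m⁻²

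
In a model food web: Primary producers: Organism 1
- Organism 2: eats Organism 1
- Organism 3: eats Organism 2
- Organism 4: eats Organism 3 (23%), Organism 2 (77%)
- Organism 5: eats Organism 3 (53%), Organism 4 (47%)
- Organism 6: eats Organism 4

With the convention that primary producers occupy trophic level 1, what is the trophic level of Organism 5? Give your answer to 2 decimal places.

4.11

Organism 2: 1 + 1 = 2
Organism 3: 1 + 2 = 3
Organism 4: 1 + (0.23×3 + 0.77×2) = 3.23
Organism 5: 1 + (0.53×3 + 0.47×3.23) = 4.1081
Organism 6: 1 + 3.23 = 4.23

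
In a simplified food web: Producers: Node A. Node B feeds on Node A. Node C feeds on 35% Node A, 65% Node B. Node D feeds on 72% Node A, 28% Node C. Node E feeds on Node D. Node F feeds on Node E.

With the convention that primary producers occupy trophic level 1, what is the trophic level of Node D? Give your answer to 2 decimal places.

Node B: 1 + 1 = 2
Node C: 1 + (0.35×1 + 0.65×2) = 2.65
Node D: 1 + (0.72×1 + 0.28×2.65) = 2.462
Node E: 1 + 2.462 = 3.462
Node F: 1 + 3.462 = 4.462

2.46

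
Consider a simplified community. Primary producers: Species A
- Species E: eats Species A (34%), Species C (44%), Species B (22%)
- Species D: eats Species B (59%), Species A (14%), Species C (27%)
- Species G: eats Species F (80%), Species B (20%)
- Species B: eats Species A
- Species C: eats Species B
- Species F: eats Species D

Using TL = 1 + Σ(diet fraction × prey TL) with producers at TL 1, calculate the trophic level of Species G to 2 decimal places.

4.70

Species B: 1 + 1 = 2
Species C: 1 + 2 = 3
Species D: 1 + (0.59×2 + 0.14×1 + 0.27×3) = 3.13
Species E: 1 + (0.34×1 + 0.44×3 + 0.22×2) = 3.1
Species F: 1 + 3.13 = 4.13
Species G: 1 + (0.8×4.13 + 0.2×2) = 4.704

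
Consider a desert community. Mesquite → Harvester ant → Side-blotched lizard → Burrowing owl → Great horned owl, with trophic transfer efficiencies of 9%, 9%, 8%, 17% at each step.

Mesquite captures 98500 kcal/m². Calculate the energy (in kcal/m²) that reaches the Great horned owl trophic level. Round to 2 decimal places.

10.85 kcal/m²

Harvester ant: 98500 × 0.09 = 8865 kcal/m²
Side-blotched lizard: 8865 × 0.09 = 797.85 kcal/m²
Burrowing owl: 797.85 × 0.08 = 63.828 kcal/m²
Great horned owl: 63.828 × 0.17 = 10.85076 kcal/m²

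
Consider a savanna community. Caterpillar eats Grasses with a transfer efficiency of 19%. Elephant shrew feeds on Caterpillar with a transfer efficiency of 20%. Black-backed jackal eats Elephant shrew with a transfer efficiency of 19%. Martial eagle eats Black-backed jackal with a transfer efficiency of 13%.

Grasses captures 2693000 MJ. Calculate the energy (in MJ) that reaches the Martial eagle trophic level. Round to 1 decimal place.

Caterpillar: 2693000 × 0.19 = 511670 MJ
Elephant shrew: 511670 × 0.2 = 102334 MJ
Black-backed jackal: 102334 × 0.19 = 19443.46 MJ
Martial eagle: 19443.46 × 0.13 = 2527.6498 MJ

2527.6 MJ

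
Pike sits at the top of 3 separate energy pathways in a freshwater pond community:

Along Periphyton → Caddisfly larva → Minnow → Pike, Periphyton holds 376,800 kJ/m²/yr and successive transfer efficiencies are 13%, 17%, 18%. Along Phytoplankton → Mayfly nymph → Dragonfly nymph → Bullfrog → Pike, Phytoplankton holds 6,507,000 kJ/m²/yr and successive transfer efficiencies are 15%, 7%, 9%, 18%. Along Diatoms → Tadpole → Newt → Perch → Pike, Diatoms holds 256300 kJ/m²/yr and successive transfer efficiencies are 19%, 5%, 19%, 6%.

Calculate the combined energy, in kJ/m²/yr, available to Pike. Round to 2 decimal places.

Via Periphyton: 376800 × 0.13 × 0.17 × 0.18 = 1498.9104 kJ/m²/yr
Via Phytoplankton: 6507000 × 0.15 × 0.07 × 0.09 × 0.18 = 1106.8407 kJ/m²/yr
Via Diatoms: 256300 × 0.19 × 0.05 × 0.19 × 0.06 = 27.75729 kJ/m²/yr
Total at Pike: 1498.9104 + 1106.8407 + 27.75729 = 2633.50839 kJ/m²/yr

2633.51 kJ/m²/yr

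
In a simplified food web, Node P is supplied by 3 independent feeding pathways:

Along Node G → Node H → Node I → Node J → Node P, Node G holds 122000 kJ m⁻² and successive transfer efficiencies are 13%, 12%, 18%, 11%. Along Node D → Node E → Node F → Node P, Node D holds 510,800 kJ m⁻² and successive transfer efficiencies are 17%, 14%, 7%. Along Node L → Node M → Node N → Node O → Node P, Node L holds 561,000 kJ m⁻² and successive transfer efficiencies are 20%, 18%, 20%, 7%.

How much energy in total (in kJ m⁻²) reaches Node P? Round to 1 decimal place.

Via Node G: 122000 × 0.13 × 0.12 × 0.18 × 0.11 = 37.68336 kJ m⁻²
Via Node D: 510800 × 0.17 × 0.14 × 0.07 = 850.9928 kJ m⁻²
Via Node L: 561000 × 0.2 × 0.18 × 0.2 × 0.07 = 282.744 kJ m⁻²
Total at Node P: 37.68336 + 850.9928 + 282.744 = 1171.42016 kJ m⁻²

1171.4 kJ m⁻²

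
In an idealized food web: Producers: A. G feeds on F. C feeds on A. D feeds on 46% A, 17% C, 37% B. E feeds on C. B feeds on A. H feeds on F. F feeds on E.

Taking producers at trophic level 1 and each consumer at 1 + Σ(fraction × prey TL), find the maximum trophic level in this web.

5

B: 1 + 1 = 2
C: 1 + 1 = 2
D: 1 + (0.46×1 + 0.17×2 + 0.37×2) = 2.54
E: 1 + 2 = 3
F: 1 + 3 = 4
G: 1 + 4 = 5
H: 1 + 4 = 5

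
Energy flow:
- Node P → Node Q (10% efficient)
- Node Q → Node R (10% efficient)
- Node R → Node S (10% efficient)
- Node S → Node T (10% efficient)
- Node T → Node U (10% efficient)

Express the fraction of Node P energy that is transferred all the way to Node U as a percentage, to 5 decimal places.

Product of link efficiencies: 0.1 × 0.1 × 0.1 × 0.1 × 0.1 = 0.00001
As a percentage: 0.00001 × 100 = 0.00100%

0.00100%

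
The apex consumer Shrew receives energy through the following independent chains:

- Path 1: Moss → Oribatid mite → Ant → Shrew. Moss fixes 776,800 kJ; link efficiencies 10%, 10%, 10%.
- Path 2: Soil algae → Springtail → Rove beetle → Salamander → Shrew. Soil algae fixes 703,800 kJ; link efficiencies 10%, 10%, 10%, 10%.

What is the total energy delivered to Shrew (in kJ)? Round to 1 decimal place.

847.2 kJ

Path 1: 776800 × 0.1 × 0.1 × 0.1 = 776.8 kJ
Path 2: 703800 × 0.1 × 0.1 × 0.1 × 0.1 = 70.38 kJ
Total at Shrew: 776.8 + 70.38 = 847.18 kJ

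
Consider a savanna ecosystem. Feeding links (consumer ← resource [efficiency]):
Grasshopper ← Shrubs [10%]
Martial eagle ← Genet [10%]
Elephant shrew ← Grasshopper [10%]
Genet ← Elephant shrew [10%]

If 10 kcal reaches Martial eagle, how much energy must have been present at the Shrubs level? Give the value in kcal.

Cumulative transfer efficiency: 0.1 × 0.1 × 0.1 × 0.1 = 0.0001
Shrubs energy = 10 / 0.0001 = 100000 kcal

100000 kcal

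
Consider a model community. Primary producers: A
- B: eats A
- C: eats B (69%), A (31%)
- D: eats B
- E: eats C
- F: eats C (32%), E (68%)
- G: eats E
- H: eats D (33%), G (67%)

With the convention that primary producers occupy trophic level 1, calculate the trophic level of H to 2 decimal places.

5.13

B: 1 + 1 = 2
C: 1 + (0.69×2 + 0.31×1) = 2.69
D: 1 + 2 = 3
E: 1 + 2.69 = 3.69
F: 1 + (0.32×2.69 + 0.68×3.69) = 4.37
G: 1 + 3.69 = 4.69
H: 1 + (0.33×3 + 0.67×4.69) = 5.1323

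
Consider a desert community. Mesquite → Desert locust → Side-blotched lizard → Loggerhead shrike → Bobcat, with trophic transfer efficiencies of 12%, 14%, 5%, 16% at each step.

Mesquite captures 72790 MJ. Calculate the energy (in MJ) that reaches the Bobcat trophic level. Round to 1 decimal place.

9.8 MJ

Desert locust: 72790 × 0.12 = 8734.8 MJ
Side-blotched lizard: 8734.8 × 0.14 = 1222.872 MJ
Loggerhead shrike: 1222.872 × 0.05 = 61.1436 MJ
Bobcat: 61.1436 × 0.16 = 9.782976 MJ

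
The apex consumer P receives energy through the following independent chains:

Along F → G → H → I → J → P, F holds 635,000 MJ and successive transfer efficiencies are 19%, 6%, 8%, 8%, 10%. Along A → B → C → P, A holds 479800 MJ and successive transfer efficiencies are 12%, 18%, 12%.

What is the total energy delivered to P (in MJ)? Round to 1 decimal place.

Via F: 635000 × 0.19 × 0.06 × 0.08 × 0.08 × 0.1 = 4.63296 MJ
Via A: 479800 × 0.12 × 0.18 × 0.12 = 1243.6416 MJ
Total at P: 4.63296 + 1243.6416 = 1248.27456 MJ

1248.3 MJ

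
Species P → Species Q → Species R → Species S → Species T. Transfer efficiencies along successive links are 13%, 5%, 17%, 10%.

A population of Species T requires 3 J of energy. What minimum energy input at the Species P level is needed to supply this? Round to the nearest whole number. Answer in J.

Cumulative transfer efficiency: 0.13 × 0.05 × 0.17 × 0.1 = 0.0001105
Species P energy = 3 / 0.0001105 = 27149 J

27149 J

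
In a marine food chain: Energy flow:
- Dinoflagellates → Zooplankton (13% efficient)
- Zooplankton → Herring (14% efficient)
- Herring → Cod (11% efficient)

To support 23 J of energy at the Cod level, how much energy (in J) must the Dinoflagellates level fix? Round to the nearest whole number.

11489 J

Cumulative transfer efficiency: 0.13 × 0.14 × 0.11 = 0.002002
Dinoflagellates energy = 23 / 0.002002 = 11489 J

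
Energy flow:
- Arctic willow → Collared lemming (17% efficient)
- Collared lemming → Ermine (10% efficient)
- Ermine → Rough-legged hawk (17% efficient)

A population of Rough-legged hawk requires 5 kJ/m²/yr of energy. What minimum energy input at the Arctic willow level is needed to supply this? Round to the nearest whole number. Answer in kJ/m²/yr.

1730 kJ/m²/yr

Cumulative transfer efficiency: 0.17 × 0.1 × 0.17 = 0.00289
Arctic willow energy = 5 / 0.00289 = 1730 kJ/m²/yr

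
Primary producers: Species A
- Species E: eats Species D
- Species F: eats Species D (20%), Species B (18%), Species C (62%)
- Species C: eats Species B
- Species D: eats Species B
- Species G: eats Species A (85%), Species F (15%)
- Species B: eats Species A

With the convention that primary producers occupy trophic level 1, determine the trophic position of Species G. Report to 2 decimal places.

Species B: 1 + 1 = 2
Species C: 1 + 2 = 3
Species D: 1 + 2 = 3
Species E: 1 + 3 = 4
Species F: 1 + (0.2×3 + 0.18×2 + 0.62×3) = 3.82
Species G: 1 + (0.85×1 + 0.15×3.82) = 2.423

2.42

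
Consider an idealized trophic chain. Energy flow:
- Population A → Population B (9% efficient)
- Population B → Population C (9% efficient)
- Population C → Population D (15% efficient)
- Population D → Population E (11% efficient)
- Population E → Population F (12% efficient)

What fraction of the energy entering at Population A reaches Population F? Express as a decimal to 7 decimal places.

Product of link efficiencies: 0.09 × 0.09 × 0.15 × 0.11 × 0.12 = 0.000016038

0.0000160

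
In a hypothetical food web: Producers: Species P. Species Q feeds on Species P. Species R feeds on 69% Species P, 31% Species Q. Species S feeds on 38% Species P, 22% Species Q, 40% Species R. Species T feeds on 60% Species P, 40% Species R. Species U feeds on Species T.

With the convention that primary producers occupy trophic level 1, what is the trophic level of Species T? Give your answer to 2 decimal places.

2.52

Species Q: 1 + 1 = 2
Species R: 1 + (0.69×1 + 0.31×2) = 2.31
Species S: 1 + (0.38×1 + 0.22×2 + 0.4×2.31) = 2.744
Species T: 1 + (0.6×1 + 0.4×2.31) = 2.524
Species U: 1 + 2.524 = 3.524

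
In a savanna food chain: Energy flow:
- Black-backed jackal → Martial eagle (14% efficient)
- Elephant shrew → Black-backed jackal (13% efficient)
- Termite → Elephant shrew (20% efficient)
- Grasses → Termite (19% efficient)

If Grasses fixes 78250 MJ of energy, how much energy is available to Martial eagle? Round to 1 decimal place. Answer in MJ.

Termite: 78250 × 0.19 = 14867.5 MJ
Elephant shrew: 14867.5 × 0.2 = 2973.5 MJ
Black-backed jackal: 2973.5 × 0.13 = 386.555 MJ
Martial eagle: 386.555 × 0.14 = 54.1177 MJ

54.1 MJ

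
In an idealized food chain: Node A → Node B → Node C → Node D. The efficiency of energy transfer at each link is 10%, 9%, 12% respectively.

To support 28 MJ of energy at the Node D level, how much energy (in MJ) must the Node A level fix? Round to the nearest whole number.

25926 MJ

Cumulative transfer efficiency: 0.1 × 0.09 × 0.12 = 0.00108
Node A energy = 28 / 0.00108 = 25926 MJ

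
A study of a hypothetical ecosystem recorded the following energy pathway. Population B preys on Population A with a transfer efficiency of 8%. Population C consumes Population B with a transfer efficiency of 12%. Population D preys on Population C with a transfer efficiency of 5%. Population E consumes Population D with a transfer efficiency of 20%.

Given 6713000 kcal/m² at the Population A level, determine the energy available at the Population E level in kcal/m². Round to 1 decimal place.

Population B: 6713000 × 0.08 = 537040 kcal/m²
Population C: 537040 × 0.12 = 64444.8 kcal/m²
Population D: 64444.8 × 0.05 = 3222.24 kcal/m²
Population E: 3222.24 × 0.2 = 644.448 kcal/m²

644.4 kcal/m²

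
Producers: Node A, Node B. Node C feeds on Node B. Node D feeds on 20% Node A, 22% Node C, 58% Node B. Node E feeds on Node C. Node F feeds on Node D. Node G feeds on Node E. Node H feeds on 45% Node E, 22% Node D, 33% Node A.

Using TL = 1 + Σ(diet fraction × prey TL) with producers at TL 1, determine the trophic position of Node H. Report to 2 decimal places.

Node C: 1 + 1 = 2
Node D: 1 + (0.2×1 + 0.22×2 + 0.58×1) = 2.22
Node E: 1 + 2 = 3
Node F: 1 + 2.22 = 3.22
Node G: 1 + 3 = 4
Node H: 1 + (0.45×3 + 0.22×2.22 + 0.33×1) = 3.1684

3.17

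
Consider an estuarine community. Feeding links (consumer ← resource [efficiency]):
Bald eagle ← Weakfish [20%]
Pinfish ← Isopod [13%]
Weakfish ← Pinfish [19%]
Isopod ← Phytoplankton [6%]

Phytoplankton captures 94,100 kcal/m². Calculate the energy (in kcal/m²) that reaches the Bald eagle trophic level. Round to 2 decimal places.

27.89 kcal/m²

Isopod: 94100 × 0.06 = 5646 kcal/m²
Pinfish: 5646 × 0.13 = 733.98 kcal/m²
Weakfish: 733.98 × 0.19 = 139.4562 kcal/m²
Bald eagle: 139.4562 × 0.2 = 27.89124 kcal/m²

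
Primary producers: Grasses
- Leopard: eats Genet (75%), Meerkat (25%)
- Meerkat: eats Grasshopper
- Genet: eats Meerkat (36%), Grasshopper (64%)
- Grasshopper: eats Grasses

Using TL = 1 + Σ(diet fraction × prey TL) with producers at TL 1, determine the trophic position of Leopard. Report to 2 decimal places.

Grasshopper: 1 + 1 = 2
Meerkat: 1 + 2 = 3
Genet: 1 + (0.36×3 + 0.64×2) = 3.36
Leopard: 1 + (0.75×3.36 + 0.25×3) = 4.27

4.27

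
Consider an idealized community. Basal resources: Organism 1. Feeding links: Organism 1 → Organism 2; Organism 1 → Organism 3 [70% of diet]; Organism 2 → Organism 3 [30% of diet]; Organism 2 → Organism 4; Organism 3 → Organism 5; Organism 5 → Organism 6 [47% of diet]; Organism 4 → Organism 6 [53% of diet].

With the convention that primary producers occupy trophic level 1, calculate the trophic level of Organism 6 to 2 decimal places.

Organism 2: 1 + 1 = 2
Organism 3: 1 + (0.7×1 + 0.3×2) = 2.3
Organism 4: 1 + 2 = 3
Organism 5: 1 + 2.3 = 3.3
Organism 6: 1 + (0.47×3.3 + 0.53×3) = 4.141

4.14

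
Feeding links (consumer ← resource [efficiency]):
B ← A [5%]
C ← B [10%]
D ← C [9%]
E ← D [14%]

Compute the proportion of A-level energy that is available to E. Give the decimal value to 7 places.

0.0000630

Product of link efficiencies: 0.05 × 0.1 × 0.09 × 0.14 = 0.000063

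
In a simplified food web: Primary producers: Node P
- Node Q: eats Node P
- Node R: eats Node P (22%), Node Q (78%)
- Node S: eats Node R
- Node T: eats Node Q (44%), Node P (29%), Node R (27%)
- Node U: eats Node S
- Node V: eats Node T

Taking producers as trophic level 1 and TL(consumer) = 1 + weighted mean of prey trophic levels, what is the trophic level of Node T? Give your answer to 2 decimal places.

Node Q: 1 + 1 = 2
Node R: 1 + (0.22×1 + 0.78×2) = 2.78
Node S: 1 + 2.78 = 3.78
Node T: 1 + (0.44×2 + 0.29×1 + 0.27×2.78) = 2.9206
Node U: 1 + 3.78 = 4.78
Node V: 1 + 2.9206 = 3.9206

2.92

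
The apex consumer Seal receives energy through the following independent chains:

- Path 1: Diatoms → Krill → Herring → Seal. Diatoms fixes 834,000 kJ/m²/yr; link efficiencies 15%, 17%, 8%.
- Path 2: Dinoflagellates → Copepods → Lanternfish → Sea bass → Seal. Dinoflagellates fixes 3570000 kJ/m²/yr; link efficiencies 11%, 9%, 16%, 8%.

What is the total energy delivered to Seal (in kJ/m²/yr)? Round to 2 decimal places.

2153.75 kJ/m²/yr

Path 1: 834000 × 0.15 × 0.17 × 0.08 = 1701.36 kJ/m²/yr
Path 2: 3570000 × 0.11 × 0.09 × 0.16 × 0.08 = 452.3904 kJ/m²/yr
Total at Seal: 1701.36 + 452.3904 = 2153.7504 kJ/m²/yr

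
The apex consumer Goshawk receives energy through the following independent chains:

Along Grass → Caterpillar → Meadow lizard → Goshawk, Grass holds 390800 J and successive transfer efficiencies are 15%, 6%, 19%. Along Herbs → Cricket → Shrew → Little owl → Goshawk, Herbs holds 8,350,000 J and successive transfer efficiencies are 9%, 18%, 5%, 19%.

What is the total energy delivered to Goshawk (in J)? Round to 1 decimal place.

Via Grass: 390800 × 0.15 × 0.06 × 0.19 = 668.268 J
Via Herbs: 8350000 × 0.09 × 0.18 × 0.05 × 0.19 = 1285.065 J
Total at Goshawk: 668.268 + 1285.065 = 1953.333 J

1953.3 J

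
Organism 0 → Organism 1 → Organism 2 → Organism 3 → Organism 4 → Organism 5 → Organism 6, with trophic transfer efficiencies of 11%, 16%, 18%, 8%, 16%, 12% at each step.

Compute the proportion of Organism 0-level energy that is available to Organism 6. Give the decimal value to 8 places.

Product of link efficiencies: 0.11 × 0.16 × 0.18 × 0.08 × 0.16 × 0.12 = 0.000004866048

0.00000487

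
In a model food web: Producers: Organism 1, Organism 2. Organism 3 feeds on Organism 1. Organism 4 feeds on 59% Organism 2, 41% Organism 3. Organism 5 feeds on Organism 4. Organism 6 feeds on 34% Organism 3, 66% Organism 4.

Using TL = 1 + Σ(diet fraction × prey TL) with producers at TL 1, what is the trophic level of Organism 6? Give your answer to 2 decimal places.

3.27

Organism 3: 1 + 1 = 2
Organism 4: 1 + (0.59×1 + 0.41×2) = 2.41
Organism 5: 1 + 2.41 = 3.41
Organism 6: 1 + (0.34×2 + 0.66×2.41) = 3.2706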